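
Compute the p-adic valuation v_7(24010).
v_7(24010) = 4

v_7(n) is the largest exponent k such that 7^k divides n. Factor out: 24010 = 7^4 · 10. (Sign doesn't affect v_p.) So v_7(24010) = 4.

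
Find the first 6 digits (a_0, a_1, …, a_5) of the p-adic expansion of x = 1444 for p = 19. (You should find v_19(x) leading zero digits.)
(a_0, …, a_5) = (0, 0, 4, 0, 0, 0)

v_19(1444) = 2, so a_0 = ... = a_1 = 0. Factor out: x = 19^2 · u with u = 4 a unit in ℤ_19. Expand u iteratively via a_{v+i} = u_i mod 19, u_{i+1} = (u_i − a_{v+i})/19:
  u_0 = 4;  a_2 = 4;  u_1 = (u_0 − 4)/19 = 0
  u_1 = 0;  a_3 = 0;  u_2 = (u_1 − 0)/19 = 0
  u_2 = 0;  a_4 = 0;  u_3 = (u_2 − 0)/19 = 0
  u_3 = 0;  a_5 = 0;  u_4 = (u_3 − 0)/19 = 0
Digits: (0, 0, 4, 0, 0, 0).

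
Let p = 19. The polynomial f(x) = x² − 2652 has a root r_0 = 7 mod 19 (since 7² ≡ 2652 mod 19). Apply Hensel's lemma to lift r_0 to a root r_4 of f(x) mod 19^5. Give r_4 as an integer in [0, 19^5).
r_4 = 2447644 (mod 2476099)

Hensel's recurrence: r_{i+1} = r_i − f(r_i)·(f′(r_i))^{-1} mod 19^{i+2}, with f′(x) = 2x. Iterate:
  r_0 = 7 (mod 19)
  r_1 = 64 (mod 361)
  r_2 = 5840 (mod 6859)
  r_3 = 101866 (mod 130321)
  r_4 = 2447644 (mod 2476099)
Final: r_4 = 2447644, and one checks f(r_4) ≡ 0 mod 19^5.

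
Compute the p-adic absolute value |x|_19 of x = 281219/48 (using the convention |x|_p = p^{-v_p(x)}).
|281219/48|_19 = 1/6859

Step 1 — compute v_19(x) by factoring powers of 19 out of the numerator and denominator: v_19(281219/48) = 3. Step 2 — apply |x|_p = p^{-v_p(x)} = 19^{-3} = 1/6859.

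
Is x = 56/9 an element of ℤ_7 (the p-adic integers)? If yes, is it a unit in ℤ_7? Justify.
x ∈ ℤ_7 but not a unit; v_7(x) = 1 > 0

ℤ_7 = {x ∈ ℚ_7 : v_7(x) ≥ 0} and ℤ_7^× = {x ∈ ℤ_7 : v_7(x) = 0}. Here v_7(56/9) = v_7(num) − v_7(den) = 1; compare against these criteria.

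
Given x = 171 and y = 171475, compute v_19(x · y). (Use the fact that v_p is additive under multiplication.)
v_19(29322225) = 4

v_p(x) = 1 (factor: 171 = 19^1 · 9); v_p(y) = 3 (factor: 171475 = 19^3 · 25). Additivity: v_p(xy) = v_p(x) + v_p(y) = 1 + 3 = 4. (Direct check: xy = 29322225 = 19^4 · (225).)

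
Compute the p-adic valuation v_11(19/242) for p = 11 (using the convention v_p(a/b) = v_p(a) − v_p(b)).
v_11(19/242) = -2

Factor powers of 11 from the numerator and denominator of the reduced fraction: 19 = 11^0 · 19 and 242 = 11^2 · 2. Apply v_p(a/b) = v_p(a) − v_p(b): v_11(19/242) = 0 − 2 = -2.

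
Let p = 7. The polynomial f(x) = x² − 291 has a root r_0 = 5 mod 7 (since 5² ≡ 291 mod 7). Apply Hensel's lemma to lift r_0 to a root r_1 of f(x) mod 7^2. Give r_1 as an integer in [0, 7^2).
r_1 = 12 (mod 49)

Hensel's recurrence: r_{i+1} = r_i − f(r_i)·(f′(r_i))^{-1} mod 7^{i+2}, with f′(x) = 2x. Iterate:
  r_0 = 5 (mod 7)
  r_1 = 12 (mod 49)
Final: r_1 = 12, and one checks f(r_1) ≡ 0 mod 7^2.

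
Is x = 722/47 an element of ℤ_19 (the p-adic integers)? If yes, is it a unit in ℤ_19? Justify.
x ∈ ℤ_19 but not a unit; v_19(x) = 2 > 0

ℤ_19 = {x ∈ ℚ_19 : v_19(x) ≥ 0} and ℤ_19^× = {x ∈ ℤ_19 : v_19(x) = 0}. Here v_19(722/47) = v_19(num) − v_19(den) = 2; compare against these criteria.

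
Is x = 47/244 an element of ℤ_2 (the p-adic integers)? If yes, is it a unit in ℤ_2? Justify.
x ∉ ℤ_2 (v_2(x) = -2 < 0)

ℤ_2 = {x ∈ ℚ_2 : v_2(x) ≥ 0} and ℤ_2^× = {x ∈ ℤ_2 : v_2(x) = 0}. Here v_2(47/244) = v_2(num) − v_2(den) = -2; compare against these criteria.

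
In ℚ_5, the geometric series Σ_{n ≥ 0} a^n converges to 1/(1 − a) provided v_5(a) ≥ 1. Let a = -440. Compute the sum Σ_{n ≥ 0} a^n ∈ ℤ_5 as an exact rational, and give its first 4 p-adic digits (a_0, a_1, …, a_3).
Σ a^n = 1/(1 − a) = 1/441;  first 4 digits = (1, 2, 1, 3)

v_5(a) = 1 ≥ 1, so the series converges in ℤ_5 to 1/(1 − a) = 1/(1 − (-440)) = 1/441. Expand this rational in ℤ_5: compute digits iteratively via d_i = x_i mod 5, x_{i+1} = (x_i − d_i)/5. The first 4 digits are (1, 2, 1, 3).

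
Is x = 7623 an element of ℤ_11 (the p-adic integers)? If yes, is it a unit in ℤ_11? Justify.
x ∈ ℤ_11 but not a unit; v_11(x) = 2 > 0

ℤ_11 = {x ∈ ℚ_11 : v_11(x) ≥ 0} and ℤ_11^× = {x ∈ ℤ_11 : v_11(x) = 0}. Here v_11(7623) = v_11(num) − v_11(den) = 2; compare against these criteria.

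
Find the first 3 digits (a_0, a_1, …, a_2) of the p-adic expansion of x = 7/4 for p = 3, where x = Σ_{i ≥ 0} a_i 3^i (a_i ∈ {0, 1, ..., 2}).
(a_0, …, a_2) = (1, 1, 2)

v_3(7/4) = 0 (numerator and denominator both coprime to 3), so x ∈ ℤ_3^×. Compute digits iteratively via a_i = x_i mod 3, x_{i+1} = (x_i − a_i)/3, with x_0 = x:
  x_0 = 7/4;  a_0 = 1;  x_1 = (x_0 − 1)/3 = 1/4
  x_1 = 1/4;  a_1 = 1;  x_2 = (x_1 − 1)/3 = -1/4
  x_2 = -1/4;  a_2 = 2;  x_3 = (x_2 − 2)/3 = -3/4
Digits: (1, 1, 2).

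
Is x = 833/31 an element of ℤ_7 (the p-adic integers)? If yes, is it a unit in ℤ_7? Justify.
x ∈ ℤ_7 but not a unit; v_7(x) = 2 > 0

ℤ_7 = {x ∈ ℚ_7 : v_7(x) ≥ 0} and ℤ_7^× = {x ∈ ℤ_7 : v_7(x) = 0}. Here v_7(833/31) = v_7(num) − v_7(den) = 2; compare against these criteria.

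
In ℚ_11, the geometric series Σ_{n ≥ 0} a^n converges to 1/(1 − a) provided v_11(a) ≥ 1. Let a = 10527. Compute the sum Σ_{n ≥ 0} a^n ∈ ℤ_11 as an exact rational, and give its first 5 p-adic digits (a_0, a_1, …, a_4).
Σ a^n = 1/(1 − a) = -1/10526;  first 5 digits = (1, 0, 10, 7, 1)

v_11(a) = 2 ≥ 1, so the series converges in ℤ_11 to 1/(1 − a) = 1/(1 − 10527) = -1/10526. Expand this rational in ℤ_11: compute digits iteratively via d_i = x_i mod 11, x_{i+1} = (x_i − d_i)/11. The first 5 digits are (1, 0, 10, 7, 1).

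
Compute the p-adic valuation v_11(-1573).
v_11(-1573) = 2

v_11(n) is the largest exponent k such that 11^k divides n. Factor out: -1573 = -11^2 · 13. (Sign doesn't affect v_p.) So v_11(-1573) = 2.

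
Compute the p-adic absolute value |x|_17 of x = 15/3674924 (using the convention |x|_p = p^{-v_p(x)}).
|15/3674924|_17 = 83521

Step 1 — compute v_17(x) by factoring powers of 17 out of the numerator and denominator: v_17(15/3674924) = -4. Step 2 — apply |x|_p = p^{-v_p(x)} = 17^{4} = 83521.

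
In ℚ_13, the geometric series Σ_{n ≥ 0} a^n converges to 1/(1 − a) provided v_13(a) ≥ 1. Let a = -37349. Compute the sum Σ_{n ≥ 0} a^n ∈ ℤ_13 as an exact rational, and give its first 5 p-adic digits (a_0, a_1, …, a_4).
Σ a^n = 1/(1 − a) = 1/37350;  first 5 digits = (1, 0, 0, 9, 11)

v_13(a) = 3 ≥ 1, so the series converges in ℤ_13 to 1/(1 − a) = 1/(1 − (-37349)) = 1/37350. Expand this rational in ℤ_13: compute digits iteratively via d_i = x_i mod 13, x_{i+1} = (x_i − d_i)/13. The first 5 digits are (1, 0, 0, 9, 11).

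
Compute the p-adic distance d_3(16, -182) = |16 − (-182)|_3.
d_3(16, -182) = 1/9

Step 1 — x − y = 16 − (-182) = 198. Step 2 — v_3(198) = 2 (factor: 198 = (3^2 · 22); the sign does not affect v_p). Step 3 — |x − y|_3 = 3^{-2} = 1/9.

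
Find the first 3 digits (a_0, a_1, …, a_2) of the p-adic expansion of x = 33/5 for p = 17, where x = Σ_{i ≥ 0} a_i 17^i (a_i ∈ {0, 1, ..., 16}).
(a_0, …, a_2) = (10, 10, 13)

v_17(33/5) = 0 (numerator and denominator both coprime to 17), so x ∈ ℤ_17^×. Compute digits iteratively via a_i = x_i mod 17, x_{i+1} = (x_i − a_i)/17, with x_0 = x:
  x_0 = 33/5;  a_0 = 10;  x_1 = (x_0 − 10)/17 = -1/5
  x_1 = -1/5;  a_1 = 10;  x_2 = (x_1 − 10)/17 = -3/5
  x_2 = -3/5;  a_2 = 13;  x_3 = (x_2 − 13)/17 = -4/5
Digits: (10, 10, 13).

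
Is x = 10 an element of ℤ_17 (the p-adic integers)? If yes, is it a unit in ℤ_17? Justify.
x ∈ ℤ_17^× (unit); v_17(x) = 0

ℤ_17 = {x ∈ ℚ_17 : v_17(x) ≥ 0} and ℤ_17^× = {x ∈ ℤ_17 : v_17(x) = 0}. Here v_17(10) = v_17(num) − v_17(den) = 0; compare against these criteria.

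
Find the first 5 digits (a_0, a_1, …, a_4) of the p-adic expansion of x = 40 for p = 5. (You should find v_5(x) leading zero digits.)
(a_0, …, a_4) = (0, 3, 1, 0, 0)

v_5(40) = 1, so a_0 = ... = a_0 = 0. Factor out: x = 5^1 · u with u = 8 a unit in ℤ_5. Expand u iteratively via a_{v+i} = u_i mod 5, u_{i+1} = (u_i − a_{v+i})/5:
  u_0 = 8;  a_1 = 3;  u_1 = (u_0 − 3)/5 = 1
  u_1 = 1;  a_2 = 1;  u_2 = (u_1 − 1)/5 = 0
  u_2 = 0;  a_3 = 0;  u_3 = (u_2 − 0)/5 = 0
  u_3 = 0;  a_4 = 0;  u_4 = (u_3 − 0)/5 = 0
Digits: (0, 3, 1, 0, 0).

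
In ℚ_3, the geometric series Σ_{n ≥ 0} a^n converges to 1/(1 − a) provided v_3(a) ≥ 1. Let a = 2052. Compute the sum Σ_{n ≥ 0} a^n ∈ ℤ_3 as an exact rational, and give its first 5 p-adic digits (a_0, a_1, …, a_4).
Σ a^n = 1/(1 − a) = -1/2051;  first 5 digits = (1, 0, 0, 1, 1)

v_3(a) = 3 ≥ 1, so the series converges in ℤ_3 to 1/(1 − a) = 1/(1 − 2052) = -1/2051. Expand this rational in ℤ_3: compute digits iteratively via d_i = x_i mod 3, x_{i+1} = (x_i − d_i)/3. The first 5 digits are (1, 0, 0, 1, 1).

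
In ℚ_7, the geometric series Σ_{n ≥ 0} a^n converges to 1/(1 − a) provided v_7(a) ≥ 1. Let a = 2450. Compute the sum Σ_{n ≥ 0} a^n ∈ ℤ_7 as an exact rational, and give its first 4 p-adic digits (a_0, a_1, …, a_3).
Σ a^n = 1/(1 − a) = -1/2449;  first 4 digits = (1, 0, 1, 0)

v_7(a) = 2 ≥ 1, so the series converges in ℤ_7 to 1/(1 − a) = 1/(1 − 2450) = -1/2449. Expand this rational in ℤ_7: compute digits iteratively via d_i = x_i mod 7, x_{i+1} = (x_i − d_i)/7. The first 4 digits are (1, 0, 1, 0).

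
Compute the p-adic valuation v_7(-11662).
v_7(-11662) = 3

v_7(n) is the largest exponent k such that 7^k divides n. Factor out: -11662 = -7^3 · 34. (Sign doesn't affect v_p.) So v_7(-11662) = 3.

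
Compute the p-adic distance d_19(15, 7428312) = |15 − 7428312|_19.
d_19(15, 7428312) = 1/2476099

Step 1 — x − y = 15 − 7428312 = -7428297. Step 2 — v_19(-7428297) = 5 (factor: -7428297 = −(19^5 · 3); the sign does not affect v_p). Step 3 — |x − y|_19 = 19^{-5} = 1/2476099.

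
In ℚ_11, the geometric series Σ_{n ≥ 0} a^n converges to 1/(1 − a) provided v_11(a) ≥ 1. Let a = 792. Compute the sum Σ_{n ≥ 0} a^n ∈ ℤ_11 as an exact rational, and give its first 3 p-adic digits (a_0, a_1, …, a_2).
Σ a^n = 1/(1 − a) = -1/791;  first 3 digits = (1, 6, 9)

v_11(a) = 1 ≥ 1, so the series converges in ℤ_11 to 1/(1 − a) = 1/(1 − 792) = -1/791. Expand this rational in ℤ_11: compute digits iteratively via d_i = x_i mod 11, x_{i+1} = (x_i − d_i)/11. The first 3 digits are (1, 6, 9).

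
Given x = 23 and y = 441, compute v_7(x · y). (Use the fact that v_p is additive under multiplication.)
v_7(10143) = 2

v_p(x) = 0 (factor: 23 = 7^0 · 23); v_p(y) = 2 (factor: 441 = 7^2 · 9). Additivity: v_p(xy) = v_p(x) + v_p(y) = 0 + 2 = 2. (Direct check: xy = 10143 = 7^2 · (207).)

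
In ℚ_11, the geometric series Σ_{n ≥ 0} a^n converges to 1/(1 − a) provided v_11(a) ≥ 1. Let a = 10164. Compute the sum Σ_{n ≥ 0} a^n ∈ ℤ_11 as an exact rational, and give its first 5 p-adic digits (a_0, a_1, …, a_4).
Σ a^n = 1/(1 − a) = -1/10163;  first 5 digits = (1, 0, 7, 7, 5)

v_11(a) = 2 ≥ 1, so the series converges in ℤ_11 to 1/(1 − a) = 1/(1 − 10164) = -1/10163. Expand this rational in ℤ_11: compute digits iteratively via d_i = x_i mod 11, x_{i+1} = (x_i − d_i)/11. The first 5 digits are (1, 0, 7, 7, 5).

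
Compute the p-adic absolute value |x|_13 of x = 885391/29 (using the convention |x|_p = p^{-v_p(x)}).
|885391/29|_13 = 1/28561

Step 1 — compute v_13(x) by factoring powers of 13 out of the numerator and denominator: v_13(885391/29) = 4. Step 2 — apply |x|_p = p^{-v_p(x)} = 13^{-4} = 1/28561.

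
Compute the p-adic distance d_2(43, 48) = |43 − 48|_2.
d_2(43, 48) = 1

Step 1 — x − y = 43 − 48 = -5. Step 2 — v_2(-5) = 0 (factor: -5 = −(2^0 · 5); the sign does not affect v_p). Step 3 — |x − y|_2 = 2^{0} = 1.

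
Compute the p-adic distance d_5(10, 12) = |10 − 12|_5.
d_5(10, 12) = 1

Step 1 — x − y = 10 − 12 = -2. Step 2 — v_5(-2) = 0 (factor: -2 = −(5^0 · 2); the sign does not affect v_p). Step 3 — |x − y|_5 = 5^{0} = 1.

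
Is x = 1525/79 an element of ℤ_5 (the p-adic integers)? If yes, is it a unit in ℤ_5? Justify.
x ∈ ℤ_5 but not a unit; v_5(x) = 2 > 0

ℤ_5 = {x ∈ ℚ_5 : v_5(x) ≥ 0} and ℤ_5^× = {x ∈ ℤ_5 : v_5(x) = 0}. Here v_5(1525/79) = v_5(num) − v_5(den) = 2; compare against these criteria.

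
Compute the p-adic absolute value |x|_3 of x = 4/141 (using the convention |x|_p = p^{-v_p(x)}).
|4/141|_3 = 3

Step 1 — compute v_3(x) by factoring powers of 3 out of the numerator and denominator: v_3(4/141) = -1. Step 2 — apply |x|_p = p^{-v_p(x)} = 3^{1} = 3.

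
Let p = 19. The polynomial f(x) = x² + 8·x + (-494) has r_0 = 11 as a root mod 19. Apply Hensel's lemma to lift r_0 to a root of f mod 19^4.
r_3 = 52546 (mod 130321)

Hensel: r_{i+1} = r_i − f(r_i)·(f′(r_i))^{-1} mod 19^{i+2}, f′(x) = 2x + 8. Iterate:
  r_0 = 11 (mod 19)
  r_1 = 201 (mod 361)
  r_2 = 4533 (mod 6859)
  r_3 = 52546 (mod 130321)
Final: r = 52546 satisfies f(r) ≡ 0 mod 19^4.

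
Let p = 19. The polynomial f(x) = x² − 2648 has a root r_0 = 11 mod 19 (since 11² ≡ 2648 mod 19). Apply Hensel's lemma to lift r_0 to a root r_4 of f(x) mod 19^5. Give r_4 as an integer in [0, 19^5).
r_4 = 2268896 (mod 2476099)

Hensel's recurrence: r_{i+1} = r_i − f(r_i)·(f′(r_i))^{-1} mod 19^{i+2}, with f′(x) = 2x. Iterate:
  r_0 = 11 (mod 19)
  r_1 = 11 (mod 361)
  r_2 = 5426 (mod 6859)
  r_3 = 53439 (mod 130321)
  r_4 = 2268896 (mod 2476099)
Final: r_4 = 2268896, and one checks f(r_4) ≡ 0 mod 19^5.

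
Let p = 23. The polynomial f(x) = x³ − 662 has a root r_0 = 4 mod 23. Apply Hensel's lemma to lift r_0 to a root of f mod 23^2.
r_1 = 303 (mod 529)

Hensel: r_{i+1} = r_i − f(r_i)/f′(r_i) mod 23^{i+2}, where f′(x) = 3x². Iterate:
  r_0 = 4 (mod 23)
  r_1 = 303 (mod 529)
Final: r = 303 with f(r) ≡ 0 mod 23^2.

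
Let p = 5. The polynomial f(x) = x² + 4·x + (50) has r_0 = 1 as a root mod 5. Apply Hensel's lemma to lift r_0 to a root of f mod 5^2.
r_1 = 21 (mod 25)

Hensel: r_{i+1} = r_i − f(r_i)·(f′(r_i))^{-1} mod 5^{i+2}, f′(x) = 2x + 4. Iterate:
  r_0 = 1 (mod 5)
  r_1 = 21 (mod 25)
Final: r = 21 satisfies f(r) ≡ 0 mod 5^2.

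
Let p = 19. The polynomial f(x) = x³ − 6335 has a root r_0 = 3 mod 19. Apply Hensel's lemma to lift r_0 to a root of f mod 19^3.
r_2 = 5304 (mod 6859)

Hensel: r_{i+1} = r_i − f(r_i)/f′(r_i) mod 19^{i+2}, where f′(x) = 3x². Iterate:
  r_0 = 3 (mod 19)
  r_1 = 250 (mod 361)
  r_2 = 5304 (mod 6859)
Final: r = 5304 with f(r) ≡ 0 mod 19^3.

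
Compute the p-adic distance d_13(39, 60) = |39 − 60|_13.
d_13(39, 60) = 1

Step 1 — x − y = 39 − 60 = -21. Step 2 — v_13(-21) = 0 (factor: -21 = −(13^0 · 21); the sign does not affect v_p). Step 3 — |x − y|_13 = 13^{0} = 1.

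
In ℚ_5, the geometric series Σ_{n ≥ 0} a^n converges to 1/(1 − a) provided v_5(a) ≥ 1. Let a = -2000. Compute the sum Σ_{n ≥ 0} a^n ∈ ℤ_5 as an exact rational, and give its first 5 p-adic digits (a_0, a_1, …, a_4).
Σ a^n = 1/(1 − a) = 1/2001;  first 5 digits = (1, 0, 0, 4, 1)

v_5(a) = 3 ≥ 1, so the series converges in ℤ_5 to 1/(1 − a) = 1/(1 − (-2000)) = 1/2001. Expand this rational in ℤ_5: compute digits iteratively via d_i = x_i mod 5, x_{i+1} = (x_i − d_i)/5. The first 5 digits are (1, 0, 0, 4, 1).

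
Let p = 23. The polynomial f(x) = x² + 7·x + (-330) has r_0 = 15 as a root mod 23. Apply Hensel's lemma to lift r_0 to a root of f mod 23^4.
r_3 = 15 (mod 279841)

Hensel: r_{i+1} = r_i − f(r_i)·(f′(r_i))^{-1} mod 23^{i+2}, f′(x) = 2x + 7. Iterate:
  r_0 = 15 (mod 23)
  r_1 = 15 (mod 529)
  r_2 = 15 (mod 12167)
  r_3 = 15 (mod 279841)
Final: r = 15 satisfies f(r) ≡ 0 mod 23^4.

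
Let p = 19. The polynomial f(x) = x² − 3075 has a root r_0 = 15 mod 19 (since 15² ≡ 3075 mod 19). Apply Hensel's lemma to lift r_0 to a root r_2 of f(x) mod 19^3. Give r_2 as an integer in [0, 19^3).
r_2 = 5525 (mod 6859)

Hensel's recurrence: r_{i+1} = r_i − f(r_i)·(f′(r_i))^{-1} mod 19^{i+2}, with f′(x) = 2x. Iterate:
  r_0 = 15 (mod 19)
  r_1 = 110 (mod 361)
  r_2 = 5525 (mod 6859)
Final: r_2 = 5525, and one checks f(r_2) ≡ 0 mod 19^3.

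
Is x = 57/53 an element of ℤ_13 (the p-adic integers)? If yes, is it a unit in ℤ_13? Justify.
x ∈ ℤ_13^× (unit); v_13(x) = 0

ℤ_13 = {x ∈ ℚ_13 : v_13(x) ≥ 0} and ℤ_13^× = {x ∈ ℤ_13 : v_13(x) = 0}. Here v_13(57/53) = v_13(num) − v_13(den) = 0; compare against these criteria.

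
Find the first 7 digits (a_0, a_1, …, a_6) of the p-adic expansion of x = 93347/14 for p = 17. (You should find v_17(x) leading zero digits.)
(a_0, …, a_6) = (0, 0, 0, 5, 1, 6, 13)

v_17(93347/14) = 3, so a_0 = ... = a_2 = 0. Factor out: x = 17^3 · u with u = 19/14 a unit in ℤ_17. Expand u iteratively via a_{v+i} = u_i mod 17, u_{i+1} = (u_i − a_{v+i})/17:
  u_0 = 19/14;  a_3 = 5;  u_1 = (u_0 − 5)/17 = -3/14
  u_1 = -3/14;  a_4 = 1;  u_2 = (u_1 − 1)/17 = -1/14
  u_2 = -1/14;  a_5 = 6;  u_3 = (u_2 − 6)/17 = -5/14
  u_3 = -5/14;  a_6 = 13;  u_4 = (u_3 − 13)/17 = -11/14
Digits: (0, 0, 0, 5, 1, 6, 13).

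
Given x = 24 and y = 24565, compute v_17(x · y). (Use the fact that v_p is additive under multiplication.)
v_17(589560) = 3

v_p(x) = 0 (factor: 24 = 17^0 · 24); v_p(y) = 3 (factor: 24565 = 17^3 · 5). Additivity: v_p(xy) = v_p(x) + v_p(y) = 0 + 3 = 3. (Direct check: xy = 589560 = 17^3 · (120).)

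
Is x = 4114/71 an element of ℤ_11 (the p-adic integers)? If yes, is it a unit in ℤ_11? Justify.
x ∈ ℤ_11 but not a unit; v_11(x) = 2 > 0

ℤ_11 = {x ∈ ℚ_11 : v_11(x) ≥ 0} and ℤ_11^× = {x ∈ ℤ_11 : v_11(x) = 0}. Here v_11(4114/71) = v_11(num) − v_11(den) = 2; compare against these criteria.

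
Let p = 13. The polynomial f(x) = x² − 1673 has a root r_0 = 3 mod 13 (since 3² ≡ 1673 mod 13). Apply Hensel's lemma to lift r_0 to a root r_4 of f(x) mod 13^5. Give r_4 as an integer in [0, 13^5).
r_4 = 257611 (mod 371293)

Hensel's recurrence: r_{i+1} = r_i − f(r_i)·(f′(r_i))^{-1} mod 13^{i+2}, with f′(x) = 2x. Iterate:
  r_0 = 3 (mod 13)
  r_1 = 55 (mod 169)
  r_2 = 562 (mod 2197)
  r_3 = 562 (mod 28561)
  r_4 = 257611 (mod 371293)
Final: r_4 = 257611, and one checks f(r_4) ≡ 0 mod 13^5.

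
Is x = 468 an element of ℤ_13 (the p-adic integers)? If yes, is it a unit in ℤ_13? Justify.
x ∈ ℤ_13 but not a unit; v_13(x) = 1 > 0

ℤ_13 = {x ∈ ℚ_13 : v_13(x) ≥ 0} and ℤ_13^× = {x ∈ ℤ_13 : v_13(x) = 0}. Here v_13(468) = v_13(num) − v_13(den) = 1; compare against these criteria.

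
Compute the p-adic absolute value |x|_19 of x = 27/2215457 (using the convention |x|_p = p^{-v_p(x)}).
|27/2215457|_19 = 130321

Step 1 — compute v_19(x) by factoring powers of 19 out of the numerator and denominator: v_19(27/2215457) = -4. Step 2 — apply |x|_p = p^{-v_p(x)} = 19^{4} = 130321.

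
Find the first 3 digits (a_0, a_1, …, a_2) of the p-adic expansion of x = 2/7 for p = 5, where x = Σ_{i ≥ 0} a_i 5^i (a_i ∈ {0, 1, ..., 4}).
(a_0, …, a_2) = (1, 2, 1)

v_5(2/7) = 0 (numerator and denominator both coprime to 5), so x ∈ ℤ_5^×. Compute digits iteratively via a_i = x_i mod 5, x_{i+1} = (x_i − a_i)/5, with x_0 = x:
  x_0 = 2/7;  a_0 = 1;  x_1 = (x_0 − 1)/5 = -1/7
  x_1 = -1/7;  a_1 = 2;  x_2 = (x_1 − 2)/5 = -3/7
  x_2 = -3/7;  a_2 = 1;  x_3 = (x_2 − 1)/5 = -2/7
Digits: (1, 2, 1).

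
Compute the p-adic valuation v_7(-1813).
v_7(-1813) = 2

v_7(n) is the largest exponent k such that 7^k divides n. Factor out: -1813 = -7^2 · 37. (Sign doesn't affect v_p.) So v_7(-1813) = 2.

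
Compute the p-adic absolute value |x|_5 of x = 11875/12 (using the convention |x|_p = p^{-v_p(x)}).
|11875/12|_5 = 1/625

Step 1 — compute v_5(x) by factoring powers of 5 out of the numerator and denominator: v_5(11875/12) = 4. Step 2 — apply |x|_p = p^{-v_p(x)} = 5^{-4} = 1/625.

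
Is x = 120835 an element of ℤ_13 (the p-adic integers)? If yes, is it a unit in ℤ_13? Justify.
x ∈ ℤ_13 but not a unit; v_13(x) = 3 > 0

ℤ_13 = {x ∈ ℚ_13 : v_13(x) ≥ 0} and ℤ_13^× = {x ∈ ℤ_13 : v_13(x) = 0}. Here v_13(120835) = v_13(num) − v_13(den) = 3; compare against these criteria.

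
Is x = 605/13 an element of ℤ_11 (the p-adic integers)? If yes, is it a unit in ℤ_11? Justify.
x ∈ ℤ_11 but not a unit; v_11(x) = 2 > 0

ℤ_11 = {x ∈ ℚ_11 : v_11(x) ≥ 0} and ℤ_11^× = {x ∈ ℤ_11 : v_11(x) = 0}. Here v_11(605/13) = v_11(num) − v_11(den) = 2; compare against these criteria.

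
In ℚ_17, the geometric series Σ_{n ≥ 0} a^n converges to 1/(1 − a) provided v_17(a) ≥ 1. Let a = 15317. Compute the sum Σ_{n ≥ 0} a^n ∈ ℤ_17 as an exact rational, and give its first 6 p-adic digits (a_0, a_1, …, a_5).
Σ a^n = 1/(1 − a) = -1/15316;  first 6 digits = (1, 0, 2, 3, 4, 12)

v_17(a) = 2 ≥ 1, so the series converges in ℤ_17 to 1/(1 − a) = 1/(1 − 15317) = -1/15316. Expand this rational in ℤ_17: compute digits iteratively via d_i = x_i mod 17, x_{i+1} = (x_i − d_i)/17. The first 6 digits are (1, 0, 2, 3, 4, 12).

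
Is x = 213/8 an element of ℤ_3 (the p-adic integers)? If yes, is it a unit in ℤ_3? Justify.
x ∈ ℤ_3 but not a unit; v_3(x) = 1 > 0

ℤ_3 = {x ∈ ℚ_3 : v_3(x) ≥ 0} and ℤ_3^× = {x ∈ ℤ_3 : v_3(x) = 0}. Here v_3(213/8) = v_3(num) − v_3(den) = 1; compare against these criteria.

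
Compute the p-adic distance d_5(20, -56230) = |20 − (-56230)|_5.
d_5(20, -56230) = 1/3125

Step 1 — x − y = 20 − (-56230) = 56250. Step 2 — v_5(56250) = 5 (factor: 56250 = (5^5 · 18); the sign does not affect v_p). Step 3 — |x − y|_5 = 5^{-5} = 1/3125.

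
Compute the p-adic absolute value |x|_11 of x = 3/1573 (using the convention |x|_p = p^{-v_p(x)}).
|3/1573|_11 = 121

Step 1 — compute v_11(x) by factoring powers of 11 out of the numerator and denominator: v_11(3/1573) = -2. Step 2 — apply |x|_p = p^{-v_p(x)} = 11^{2} = 121.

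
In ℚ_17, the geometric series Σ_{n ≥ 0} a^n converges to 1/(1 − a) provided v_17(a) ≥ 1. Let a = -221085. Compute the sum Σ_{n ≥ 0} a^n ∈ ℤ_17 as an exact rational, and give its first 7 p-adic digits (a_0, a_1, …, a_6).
Σ a^n = 1/(1 − a) = 1/221086;  first 7 digits = (1, 0, 0, 6, 14, 16, 1)

v_17(a) = 3 ≥ 1, so the series converges in ℤ_17 to 1/(1 − a) = 1/(1 − (-221085)) = 1/221086. Expand this rational in ℤ_17: compute digits iteratively via d_i = x_i mod 17, x_{i+1} = (x_i − d_i)/17. The first 7 digits are (1, 0, 0, 6, 14, 16, 1).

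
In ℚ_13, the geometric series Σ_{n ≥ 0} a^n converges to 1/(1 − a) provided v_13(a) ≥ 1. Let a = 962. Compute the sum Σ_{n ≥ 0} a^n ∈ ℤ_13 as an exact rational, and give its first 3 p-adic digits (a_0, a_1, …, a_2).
Σ a^n = 1/(1 − a) = -1/961;  first 3 digits = (1, 9, 8)

v_13(a) = 1 ≥ 1, so the series converges in ℤ_13 to 1/(1 − a) = 1/(1 − 962) = -1/961. Expand this rational in ℤ_13: compute digits iteratively via d_i = x_i mod 13, x_{i+1} = (x_i − d_i)/13. The first 3 digits are (1, 9, 8).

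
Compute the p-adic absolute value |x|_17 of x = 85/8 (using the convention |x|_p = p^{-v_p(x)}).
|85/8|_17 = 1/17

Step 1 — compute v_17(x) by factoring powers of 17 out of the numerator and denominator: v_17(85/8) = 1. Step 2 — apply |x|_p = p^{-v_p(x)} = 17^{-1} = 1/17.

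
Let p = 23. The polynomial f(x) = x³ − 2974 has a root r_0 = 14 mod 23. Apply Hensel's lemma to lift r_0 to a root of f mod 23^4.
r_3 = 71406 (mod 279841)

Hensel: r_{i+1} = r_i − f(r_i)/f′(r_i) mod 23^{i+2}, where f′(x) = 3x². Iterate:
  r_0 = 14 (mod 23)
  r_1 = 520 (mod 529)
  r_2 = 10571 (mod 12167)
  r_3 = 71406 (mod 279841)
Final: r = 71406 with f(r) ≡ 0 mod 23^4.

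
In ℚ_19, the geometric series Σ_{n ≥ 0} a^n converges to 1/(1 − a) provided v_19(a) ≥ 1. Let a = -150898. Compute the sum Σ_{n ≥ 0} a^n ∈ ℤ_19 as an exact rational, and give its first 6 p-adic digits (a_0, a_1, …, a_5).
Σ a^n = 1/(1 − a) = 1/150899;  first 6 digits = (1, 0, 0, 16, 17, 18)

v_19(a) = 3 ≥ 1, so the series converges in ℤ_19 to 1/(1 − a) = 1/(1 − (-150898)) = 1/150899. Expand this rational in ℤ_19: compute digits iteratively via d_i = x_i mod 19, x_{i+1} = (x_i − d_i)/19. The first 6 digits are (1, 0, 0, 16, 17, 18).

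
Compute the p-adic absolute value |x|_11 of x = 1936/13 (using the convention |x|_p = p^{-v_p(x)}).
|1936/13|_11 = 1/121

Step 1 — compute v_11(x) by factoring powers of 11 out of the numerator and denominator: v_11(1936/13) = 2. Step 2 — apply |x|_p = p^{-v_p(x)} = 11^{-2} = 1/121.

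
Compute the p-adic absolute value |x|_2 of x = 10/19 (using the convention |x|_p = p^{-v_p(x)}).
|10/19|_2 = 1/2

Step 1 — compute v_2(x) by factoring powers of 2 out of the numerator and denominator: v_2(10/19) = 1. Step 2 — apply |x|_p = p^{-v_p(x)} = 2^{-1} = 1/2.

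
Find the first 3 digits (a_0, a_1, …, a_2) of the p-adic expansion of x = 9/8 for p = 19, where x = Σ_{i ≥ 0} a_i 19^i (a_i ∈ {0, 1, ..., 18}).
(a_0, …, a_2) = (13, 16, 11)

v_19(9/8) = 0 (numerator and denominator both coprime to 19), so x ∈ ℤ_19^×. Compute digits iteratively via a_i = x_i mod 19, x_{i+1} = (x_i − a_i)/19, with x_0 = x:
  x_0 = 9/8;  a_0 = 13;  x_1 = (x_0 − 13)/19 = -5/8
  x_1 = -5/8;  a_1 = 16;  x_2 = (x_1 − 16)/19 = -7/8
  x_2 = -7/8;  a_2 = 11;  x_3 = (x_2 − 11)/19 = -5/8
Digits: (13, 16, 11).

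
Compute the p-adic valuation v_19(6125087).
v_19(6125087) = 4

v_19(n) is the largest exponent k such that 19^k divides n. Factor out: 6125087 = 19^4 · 47. (Sign doesn't affect v_p.) So v_19(6125087) = 4.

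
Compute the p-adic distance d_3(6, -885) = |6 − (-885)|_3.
d_3(6, -885) = 1/81

Step 1 — x − y = 6 − (-885) = 891. Step 2 — v_3(891) = 4 (factor: 891 = (3^4 · 11); the sign does not affect v_p). Step 3 — |x − y|_3 = 3^{-4} = 1/81.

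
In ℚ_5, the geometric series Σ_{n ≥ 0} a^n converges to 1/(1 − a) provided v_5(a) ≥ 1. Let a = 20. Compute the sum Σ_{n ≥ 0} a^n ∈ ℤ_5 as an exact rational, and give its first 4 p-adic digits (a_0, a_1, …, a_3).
Σ a^n = 1/(1 − a) = -1/19;  first 4 digits = (1, 4, 1, 2)

v_5(a) = 1 ≥ 1, so the series converges in ℤ_5 to 1/(1 − a) = 1/(1 − 20) = -1/19. Expand this rational in ℤ_5: compute digits iteratively via d_i = x_i mod 5, x_{i+1} = (x_i − d_i)/5. The first 4 digits are (1, 4, 1, 2).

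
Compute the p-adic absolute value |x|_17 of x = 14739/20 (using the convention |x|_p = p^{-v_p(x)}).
|14739/20|_17 = 1/4913

Step 1 — compute v_17(x) by factoring powers of 17 out of the numerator and denominator: v_17(14739/20) = 3. Step 2 — apply |x|_p = p^{-v_p(x)} = 17^{-3} = 1/4913.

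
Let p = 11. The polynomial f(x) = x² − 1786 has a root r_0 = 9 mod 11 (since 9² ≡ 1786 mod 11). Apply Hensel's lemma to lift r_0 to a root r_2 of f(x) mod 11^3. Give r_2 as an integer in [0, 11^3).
r_2 = 339 (mod 1331)

Hensel's recurrence: r_{i+1} = r_i − f(r_i)·(f′(r_i))^{-1} mod 11^{i+2}, with f′(x) = 2x. Iterate:
  r_0 = 9 (mod 11)
  r_1 = 97 (mod 121)
  r_2 = 339 (mod 1331)
Final: r_2 = 339, and one checks f(r_2) ≡ 0 mod 11^3.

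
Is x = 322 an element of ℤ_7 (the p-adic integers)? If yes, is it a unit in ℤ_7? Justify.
x ∈ ℤ_7 but not a unit; v_7(x) = 1 > 0

ℤ_7 = {x ∈ ℚ_7 : v_7(x) ≥ 0} and ℤ_7^× = {x ∈ ℤ_7 : v_7(x) = 0}. Here v_7(322) = v_7(num) − v_7(den) = 1; compare against these criteria.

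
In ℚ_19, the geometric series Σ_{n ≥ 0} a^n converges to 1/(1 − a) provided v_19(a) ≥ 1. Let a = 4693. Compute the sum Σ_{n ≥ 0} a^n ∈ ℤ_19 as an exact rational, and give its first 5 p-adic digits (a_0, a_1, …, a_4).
Σ a^n = 1/(1 − a) = -1/4692;  first 5 digits = (1, 0, 13, 0, 17)

v_19(a) = 2 ≥ 1, so the series converges in ℤ_19 to 1/(1 − a) = 1/(1 − 4693) = -1/4692. Expand this rational in ℤ_19: compute digits iteratively via d_i = x_i mod 19, x_{i+1} = (x_i − d_i)/19. The first 5 digits are (1, 0, 13, 0, 17).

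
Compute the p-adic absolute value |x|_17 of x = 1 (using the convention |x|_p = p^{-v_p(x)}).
|1|_17 = 1

Step 1 — compute v_17(x) by factoring powers of 17 out of the numerator and denominator: v_17(1) = 0. Step 2 — apply |x|_p = p^{-v_p(x)} = 17^{0} = 1.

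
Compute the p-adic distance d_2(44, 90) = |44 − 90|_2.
d_2(44, 90) = 1/2

Step 1 — x − y = 44 − 90 = -46. Step 2 — v_2(-46) = 1 (factor: -46 = −(2^1 · 23); the sign does not affect v_p). Step 3 — |x − y|_2 = 2^{-1} = 1/2.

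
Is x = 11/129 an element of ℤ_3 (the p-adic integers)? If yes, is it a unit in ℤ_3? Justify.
x ∉ ℤ_3 (v_3(x) = -1 < 0)

ℤ_3 = {x ∈ ℚ_3 : v_3(x) ≥ 0} and ℤ_3^× = {x ∈ ℤ_3 : v_3(x) = 0}. Here v_3(11/129) = v_3(num) − v_3(den) = -1; compare against these criteria.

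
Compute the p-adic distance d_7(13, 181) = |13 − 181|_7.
d_7(13, 181) = 1/7

Step 1 — x − y = 13 − 181 = -168. Step 2 — v_7(-168) = 1 (factor: -168 = −(7^1 · 24); the sign does not affect v_p). Step 3 — |x − y|_7 = 7^{-1} = 1/7.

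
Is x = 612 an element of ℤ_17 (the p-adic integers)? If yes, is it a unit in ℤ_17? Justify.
x ∈ ℤ_17 but not a unit; v_17(x) = 1 > 0

ℤ_17 = {x ∈ ℚ_17 : v_17(x) ≥ 0} and ℤ_17^× = {x ∈ ℤ_17 : v_17(x) = 0}. Here v_17(612) = v_17(num) − v_17(den) = 1; compare against these criteria.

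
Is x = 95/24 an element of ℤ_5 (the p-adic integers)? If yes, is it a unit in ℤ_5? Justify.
x ∈ ℤ_5 but not a unit; v_5(x) = 1 > 0

ℤ_5 = {x ∈ ℚ_5 : v_5(x) ≥ 0} and ℤ_5^× = {x ∈ ℤ_5 : v_5(x) = 0}. Here v_5(95/24) = v_5(num) − v_5(den) = 1; compare against these criteria.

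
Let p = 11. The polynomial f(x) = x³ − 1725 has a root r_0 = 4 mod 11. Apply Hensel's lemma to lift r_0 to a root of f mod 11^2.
r_1 = 26 (mod 121)

Hensel: r_{i+1} = r_i − f(r_i)/f′(r_i) mod 11^{i+2}, where f′(x) = 3x². Iterate:
  r_0 = 4 (mod 11)
  r_1 = 26 (mod 121)
Final: r = 26 with f(r) ≡ 0 mod 11^2.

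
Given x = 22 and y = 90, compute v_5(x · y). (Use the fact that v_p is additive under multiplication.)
v_5(1980) = 1

v_p(x) = 0 (factor: 22 = 5^0 · 22); v_p(y) = 1 (factor: 90 = 5^1 · 18). Additivity: v_p(xy) = v_p(x) + v_p(y) = 0 + 1 = 1. (Direct check: xy = 1980 = 5^1 · (396).)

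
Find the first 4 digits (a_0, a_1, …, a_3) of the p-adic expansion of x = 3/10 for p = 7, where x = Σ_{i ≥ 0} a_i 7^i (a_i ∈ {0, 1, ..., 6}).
(a_0, …, a_3) = (1, 2, 6, 4)

v_7(3/10) = 0 (numerator and denominator both coprime to 7), so x ∈ ℤ_7^×. Compute digits iteratively via a_i = x_i mod 7, x_{i+1} = (x_i − a_i)/7, with x_0 = x:
  x_0 = 3/10;  a_0 = 1;  x_1 = (x_0 − 1)/7 = -1/10
  x_1 = -1/10;  a_1 = 2;  x_2 = (x_1 − 2)/7 = -3/10
  x_2 = -3/10;  a_2 = 6;  x_3 = (x_2 − 6)/7 = -9/10
  x_3 = -9/10;  a_3 = 4;  x_4 = (x_3 − 4)/7 = -7/10
Digits: (1, 2, 6, 4).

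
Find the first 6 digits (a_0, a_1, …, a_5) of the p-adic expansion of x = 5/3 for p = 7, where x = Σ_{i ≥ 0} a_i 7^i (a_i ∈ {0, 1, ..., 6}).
(a_0, …, a_5) = (4, 2, 2, 2, 2, 2)

v_7(5/3) = 0 (numerator and denominator both coprime to 7), so x ∈ ℤ_7^×. Compute digits iteratively via a_i = x_i mod 7, x_{i+1} = (x_i − a_i)/7, with x_0 = x:
  x_0 = 5/3;  a_0 = 4;  x_1 = (x_0 − 4)/7 = -1/3
  x_1 = -1/3;  a_1 = 2;  x_2 = (x_1 − 2)/7 = -1/3
  x_2 = -1/3;  a_2 = 2;  x_3 = (x_2 − 2)/7 = -1/3
  x_3 = -1/3;  a_3 = 2;  x_4 = (x_3 − 2)/7 = -1/3
  x_4 = -1/3;  a_4 = 2;  x_5 = (x_4 − 2)/7 = -1/3
  x_5 = -1/3;  a_5 = 2;  x_6 = (x_5 − 2)/7 = -1/3
Digits: (4, 2, 2, 2, 2, 2).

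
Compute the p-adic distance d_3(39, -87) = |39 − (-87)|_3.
d_3(39, -87) = 1/9

Step 1 — x − y = 39 − (-87) = 126. Step 2 — v_3(126) = 2 (factor: 126 = (3^2 · 14); the sign does not affect v_p). Step 3 — |x − y|_3 = 3^{-2} = 1/9.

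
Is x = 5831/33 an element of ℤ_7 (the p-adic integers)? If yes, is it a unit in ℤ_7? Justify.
x ∈ ℤ_7 but not a unit; v_7(x) = 3 > 0

ℤ_7 = {x ∈ ℚ_7 : v_7(x) ≥ 0} and ℤ_7^× = {x ∈ ℤ_7 : v_7(x) = 0}. Here v_7(5831/33) = v_7(num) − v_7(den) = 3; compare against these criteria.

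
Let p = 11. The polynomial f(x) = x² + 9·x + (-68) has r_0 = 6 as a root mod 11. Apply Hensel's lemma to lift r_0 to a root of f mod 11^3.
r_2 = 996 (mod 1331)

Hensel: r_{i+1} = r_i − f(r_i)·(f′(r_i))^{-1} mod 11^{i+2}, f′(x) = 2x + 9. Iterate:
  r_0 = 6 (mod 11)
  r_1 = 28 (mod 121)
  r_2 = 996 (mod 1331)
Final: r = 996 satisfies f(r) ≡ 0 mod 11^3.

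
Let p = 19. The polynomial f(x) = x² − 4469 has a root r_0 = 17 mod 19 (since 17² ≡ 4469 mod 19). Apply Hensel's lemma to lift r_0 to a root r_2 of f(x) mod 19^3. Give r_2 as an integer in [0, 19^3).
r_2 = 6553 (mod 6859)

Hensel's recurrence: r_{i+1} = r_i − f(r_i)·(f′(r_i))^{-1} mod 19^{i+2}, with f′(x) = 2x. Iterate:
  r_0 = 17 (mod 19)
  r_1 = 55 (mod 361)
  r_2 = 6553 (mod 6859)
Final: r_2 = 6553, and one checks f(r_2) ≡ 0 mod 19^3.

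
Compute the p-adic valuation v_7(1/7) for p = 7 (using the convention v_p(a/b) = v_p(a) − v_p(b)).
v_7(1/7) = -1

Factor powers of 7 from the numerator and denominator of the reduced fraction: 1 = 7^0 · 1 and 7 = 7^1 · 1. Apply v_p(a/b) = v_p(a) − v_p(b): v_7(1/7) = 0 − 1 = -1.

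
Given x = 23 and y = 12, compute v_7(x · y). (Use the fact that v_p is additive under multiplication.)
v_7(276) = 0

v_p(x) = 0 (factor: 23 = 7^0 · 23); v_p(y) = 0 (factor: 12 = 7^0 · 12). Additivity: v_p(xy) = v_p(x) + v_p(y) = 0 + 0 = 0. (Direct check: xy = 276 = 7^0 · (276).)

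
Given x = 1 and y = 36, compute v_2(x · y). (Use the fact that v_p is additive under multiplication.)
v_2(36) = 2

v_p(x) = 0 (factor: 1 = 2^0 · 1); v_p(y) = 2 (factor: 36 = 2^2 · 9). Additivity: v_p(xy) = v_p(x) + v_p(y) = 0 + 2 = 2. (Direct check: xy = 36 = 2^2 · (9).)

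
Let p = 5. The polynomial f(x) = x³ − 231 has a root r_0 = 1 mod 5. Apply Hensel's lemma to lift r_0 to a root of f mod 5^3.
r_2 = 61 (mod 125)

Hensel: r_{i+1} = r_i − f(r_i)/f′(r_i) mod 5^{i+2}, where f′(x) = 3x². Iterate:
  r_0 = 1 (mod 5)
  r_1 = 11 (mod 25)
  r_2 = 61 (mod 125)
Final: r = 61 with f(r) ≡ 0 mod 5^3.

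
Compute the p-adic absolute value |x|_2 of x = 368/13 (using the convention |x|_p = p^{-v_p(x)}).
|368/13|_2 = 1/16

Step 1 — compute v_2(x) by factoring powers of 2 out of the numerator and denominator: v_2(368/13) = 4. Step 2 — apply |x|_p = p^{-v_p(x)} = 2^{-4} = 1/16.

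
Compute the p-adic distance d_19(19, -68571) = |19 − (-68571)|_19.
d_19(19, -68571) = 1/6859

Step 1 — x − y = 19 − (-68571) = 68590. Step 2 — v_19(68590) = 3 (factor: 68590 = (19^3 · 10); the sign does not affect v_p). Step 3 — |x − y|_19 = 19^{-3} = 1/6859.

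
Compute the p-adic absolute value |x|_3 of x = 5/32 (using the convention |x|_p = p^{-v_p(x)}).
|5/32|_3 = 1

Step 1 — compute v_3(x) by factoring powers of 3 out of the numerator and denominator: v_3(5/32) = 0. Step 2 — apply |x|_p = p^{-v_p(x)} = 3^{0} = 1.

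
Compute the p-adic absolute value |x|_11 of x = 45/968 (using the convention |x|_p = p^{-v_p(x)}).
|45/968|_11 = 121

Step 1 — compute v_11(x) by factoring powers of 11 out of the numerator and denominator: v_11(45/968) = -2. Step 2 — apply |x|_p = p^{-v_p(x)} = 11^{2} = 121.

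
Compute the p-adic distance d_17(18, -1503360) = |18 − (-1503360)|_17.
d_17(18, -1503360) = 1/83521

Step 1 — x − y = 18 − (-1503360) = 1503378. Step 2 — v_17(1503378) = 4 (factor: 1503378 = (17^4 · 18); the sign does not affect v_p). Step 3 — |x − y|_17 = 17^{-4} = 1/83521.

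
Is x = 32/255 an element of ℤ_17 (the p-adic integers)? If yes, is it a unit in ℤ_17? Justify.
x ∉ ℤ_17 (v_17(x) = -1 < 0)

ℤ_17 = {x ∈ ℚ_17 : v_17(x) ≥ 0} and ℤ_17^× = {x ∈ ℤ_17 : v_17(x) = 0}. Here v_17(32/255) = v_17(num) − v_17(den) = -1; compare against these criteria.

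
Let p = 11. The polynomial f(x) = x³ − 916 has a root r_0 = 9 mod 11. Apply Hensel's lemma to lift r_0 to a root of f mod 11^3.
r_2 = 1043 (mod 1331)

Hensel: r_{i+1} = r_i − f(r_i)/f′(r_i) mod 11^{i+2}, where f′(x) = 3x². Iterate:
  r_0 = 9 (mod 11)
  r_1 = 75 (mod 121)
  r_2 = 1043 (mod 1331)
Final: r = 1043 with f(r) ≡ 0 mod 11^3.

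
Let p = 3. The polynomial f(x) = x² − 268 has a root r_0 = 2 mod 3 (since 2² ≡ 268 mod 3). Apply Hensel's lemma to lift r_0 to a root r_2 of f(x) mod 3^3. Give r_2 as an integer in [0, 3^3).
r_2 = 5 (mod 27)

Hensel's recurrence: r_{i+1} = r_i − f(r_i)·(f′(r_i))^{-1} mod 3^{i+2}, with f′(x) = 2x. Iterate:
  r_0 = 2 (mod 3)
  r_1 = 5 (mod 9)
  r_2 = 5 (mod 27)
Final: r_2 = 5, and one checks f(r_2) ≡ 0 mod 3^3.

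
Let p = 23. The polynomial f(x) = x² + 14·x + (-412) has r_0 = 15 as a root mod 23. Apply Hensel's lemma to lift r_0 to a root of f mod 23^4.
r_3 = 99214 (mod 279841)

Hensel: r_{i+1} = r_i − f(r_i)·(f′(r_i))^{-1} mod 23^{i+2}, f′(x) = 2x + 14. Iterate:
  r_0 = 15 (mod 23)
  r_1 = 291 (mod 529)
  r_2 = 1878 (mod 12167)
  r_3 = 99214 (mod 279841)
Final: r = 99214 satisfies f(r) ≡ 0 mod 23^4.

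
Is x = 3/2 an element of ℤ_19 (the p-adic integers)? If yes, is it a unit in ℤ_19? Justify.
x ∈ ℤ_19^× (unit); v_19(x) = 0

ℤ_19 = {x ∈ ℚ_19 : v_19(x) ≥ 0} and ℤ_19^× = {x ∈ ℤ_19 : v_19(x) = 0}. Here v_19(3/2) = v_19(num) − v_19(den) = 0; compare against these criteria.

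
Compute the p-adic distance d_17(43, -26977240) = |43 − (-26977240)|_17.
d_17(43, -26977240) = 1/1419857

Step 1 — x − y = 43 − (-26977240) = 26977283. Step 2 — v_17(26977283) = 5 (factor: 26977283 = (17^5 · 19); the sign does not affect v_p). Step 3 — |x − y|_17 = 17^{-5} = 1/1419857.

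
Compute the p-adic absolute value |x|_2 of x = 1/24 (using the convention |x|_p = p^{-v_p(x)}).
|1/24|_2 = 8

Step 1 — compute v_2(x) by factoring powers of 2 out of the numerator and denominator: v_2(1/24) = -3. Step 2 — apply |x|_p = p^{-v_p(x)} = 2^{3} = 8.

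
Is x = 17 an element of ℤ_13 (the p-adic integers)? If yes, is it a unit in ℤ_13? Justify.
x ∈ ℤ_13^× (unit); v_13(x) = 0

ℤ_13 = {x ∈ ℚ_13 : v_13(x) ≥ 0} and ℤ_13^× = {x ∈ ℤ_13 : v_13(x) = 0}. Here v_13(17) = v_13(num) − v_13(den) = 0; compare against these criteria.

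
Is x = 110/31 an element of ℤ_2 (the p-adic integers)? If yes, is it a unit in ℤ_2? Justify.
x ∈ ℤ_2 but not a unit; v_2(x) = 1 > 0

ℤ_2 = {x ∈ ℚ_2 : v_2(x) ≥ 0} and ℤ_2^× = {x ∈ ℤ_2 : v_2(x) = 0}. Here v_2(110/31) = v_2(num) − v_2(den) = 1; compare against these criteria.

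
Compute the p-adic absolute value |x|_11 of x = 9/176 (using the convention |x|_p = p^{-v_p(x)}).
|9/176|_11 = 11

Step 1 — compute v_11(x) by factoring powers of 11 out of the numerator and denominator: v_11(9/176) = -1. Step 2 — apply |x|_p = p^{-v_p(x)} = 11^{1} = 11.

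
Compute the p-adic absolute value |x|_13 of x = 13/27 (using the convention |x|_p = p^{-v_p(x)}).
|13/27|_13 = 1/13

Step 1 — compute v_13(x) by factoring powers of 13 out of the numerator and denominator: v_13(13/27) = 1. Step 2 — apply |x|_p = p^{-v_p(x)} = 13^{-1} = 1/13.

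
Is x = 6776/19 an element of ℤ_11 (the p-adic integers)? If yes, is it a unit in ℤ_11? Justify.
x ∈ ℤ_11 but not a unit; v_11(x) = 2 > 0

ℤ_11 = {x ∈ ℚ_11 : v_11(x) ≥ 0} and ℤ_11^× = {x ∈ ℤ_11 : v_11(x) = 0}. Here v_11(6776/19) = v_11(num) − v_11(den) = 2; compare against these criteria.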